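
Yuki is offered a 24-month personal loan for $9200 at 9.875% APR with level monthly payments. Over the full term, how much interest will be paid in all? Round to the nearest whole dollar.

$976

Monthly rate = 9.875%/12 = 0.0082292; payment = 9,200 × 0.0082292 / (1 − (1+0.0082292)^−24) = $424.00.
Total paid = 24 × $424.00 = $10,176.00; interest = $10,176.00 − $9,200 = $976.00.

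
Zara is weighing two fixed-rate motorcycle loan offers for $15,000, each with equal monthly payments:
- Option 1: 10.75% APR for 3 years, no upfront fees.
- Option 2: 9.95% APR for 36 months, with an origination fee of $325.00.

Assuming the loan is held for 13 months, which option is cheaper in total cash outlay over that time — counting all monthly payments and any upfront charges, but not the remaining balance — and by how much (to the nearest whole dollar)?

Option 1 by $252

Option 1: monthly rate = 10.75%/12 = 0.0089583; payment = 15,000 × 0.0089583 / (1 − (1+0.0089583)^−36) = $489.31.
Option 2: monthly rate = 9.95%/12 = 0.0082917; payment = 15,000 × 0.0082917 / (1 − (1+0.0082917)^−36) = $483.66.
Over 13 months: Option 1 costs 13 × $489.31 = $6,361.03; Option 2 costs 13 × $483.66 + $325.00 = $6,612.58.
Option 1 is cheaper by $6,612.58 − $6,361.03 = $251.55.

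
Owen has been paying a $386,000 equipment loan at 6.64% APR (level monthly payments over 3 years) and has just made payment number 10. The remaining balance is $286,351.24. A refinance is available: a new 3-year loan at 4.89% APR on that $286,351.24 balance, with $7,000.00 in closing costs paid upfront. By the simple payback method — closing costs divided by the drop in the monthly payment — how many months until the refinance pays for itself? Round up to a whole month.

Current payment = 386,000 × 6.64%/12 / (1 − (1+0.0055333)^−36) = $11,855.13.
Refinanced payment = 286,351.24 × 0.0040750 / (1 − (1+0.0040750)^−36) = $8,568.07.
Monthly savings = $11,855.13 − $8,568.07 = $3,287.06.
Break-even = $7,000.00 / $3,287.06 = 2.13 → 3 months.

3 months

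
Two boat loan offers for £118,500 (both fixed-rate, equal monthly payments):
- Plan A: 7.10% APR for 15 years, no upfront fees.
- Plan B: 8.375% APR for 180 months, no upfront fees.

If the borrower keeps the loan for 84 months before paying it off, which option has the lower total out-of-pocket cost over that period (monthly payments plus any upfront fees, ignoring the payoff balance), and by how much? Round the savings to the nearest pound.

Plan A: at 7.10% the monthly rate is 0.0059167, so the payment is 118,500 × 0.0059167 / (1 − 1.0059167^−180) = £1,071.75.
Plan B: at 8.375% the monthly rate is 0.0069792, so the payment is 118,500 × 0.0069792 / (1 − 1.0069792^−180) = £1,158.25.
Over 84 months: Plan A costs 84 × £1,071.75 = £90,027.00; Plan B costs 84 × £1,158.25 = £97,293.00.
Plan A is cheaper by £97,293.00 − £90,027.00 = £7,266.00.

Plan A by £7,266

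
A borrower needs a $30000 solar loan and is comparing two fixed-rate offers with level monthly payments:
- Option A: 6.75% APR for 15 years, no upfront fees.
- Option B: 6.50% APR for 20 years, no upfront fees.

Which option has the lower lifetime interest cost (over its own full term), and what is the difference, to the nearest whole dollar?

Option A: at 6.75% the monthly rate is 0.0056250, so the payment is 30,000 × 0.0056250 / (1 − 1.0056250^−180) = $265.47.
Total interest on Option A = 180 × $265.47 − $30,000 = $17,784.60.
Option B: monthly rate = 6.5%/12 = 0.0054167; payment = 30,000 × 0.0054167 / (1 − (1+0.0054167)^−240) = $223.67.
Total interest on Option B = 240 × $223.67 − $30,000 = $23,680.80.
Option A is lower by $5,896.20.

Option A by $5,896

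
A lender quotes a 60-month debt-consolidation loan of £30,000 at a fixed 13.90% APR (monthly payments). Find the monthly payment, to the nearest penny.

At 13.90% the monthly rate is 0.0115833, so the payment is 30,000 × 0.0115833 / (1 − 1.0115833^−60) = £696.49.

£696.49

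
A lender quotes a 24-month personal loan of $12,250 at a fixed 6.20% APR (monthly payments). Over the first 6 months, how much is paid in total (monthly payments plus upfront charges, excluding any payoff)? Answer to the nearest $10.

$3,260

Monthly rate = 6.2%/12 = 0.0051667; payment = 12,250 × 0.0051667 / (1 − (1+0.0051667)^−24) = $544.03.
Total outlay = 6 × $544.03 = $3,264.18.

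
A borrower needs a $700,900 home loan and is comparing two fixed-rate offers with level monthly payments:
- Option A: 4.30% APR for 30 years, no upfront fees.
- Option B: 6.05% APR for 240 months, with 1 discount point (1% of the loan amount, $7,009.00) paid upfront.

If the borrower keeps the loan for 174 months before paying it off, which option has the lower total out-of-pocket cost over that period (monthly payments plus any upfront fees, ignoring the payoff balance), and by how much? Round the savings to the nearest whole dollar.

Option A: at 4.30% the monthly rate is 0.0035833, so the payment is 700,900 × 0.0035833 / (1 − 1.0035833^−360) = $3,468.55.
Option B: at 6.05% the monthly rate is 0.0050417, so the payment is 700,900 × 0.0050417 / (1 − 1.0050417^−240) = $5,041.70.
Over 174 months: Option A costs 174 × $3,468.55 = $603,527.70; Option B costs 174 × $5,041.70 + $7,009.00 = $884,264.80.
Option A is cheaper by $884,264.80 − $603,527.70 = $280,737.10.

Option A by $280,737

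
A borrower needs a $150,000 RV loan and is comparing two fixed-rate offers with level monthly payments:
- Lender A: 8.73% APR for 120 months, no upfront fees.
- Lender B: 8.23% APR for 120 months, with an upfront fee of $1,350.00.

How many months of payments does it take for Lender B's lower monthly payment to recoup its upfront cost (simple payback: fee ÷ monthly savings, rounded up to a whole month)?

Lender A: at 8.73% the monthly rate is 0.0072750, so the payment is 150,000 × 0.0072750 / (1 − 1.0072750^−120) = $1,878.29.
Lender B: at 8.23% the monthly rate is 0.0068583, so the payment is 150,000 × 0.0068583 / (1 − 1.0068583^−120) = $1,838.19.
Monthly savings = $1,878.29 − $1,838.19 = $40.10.
Break-even = $1,350.00 / $40.10 = 33.67 → 34 months.

34 months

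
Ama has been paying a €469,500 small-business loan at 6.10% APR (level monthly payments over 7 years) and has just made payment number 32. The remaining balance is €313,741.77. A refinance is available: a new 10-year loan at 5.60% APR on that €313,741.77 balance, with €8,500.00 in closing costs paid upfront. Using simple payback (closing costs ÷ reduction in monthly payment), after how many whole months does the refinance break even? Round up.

Current payment = 469,500 × 6.1%/12 / (1 − (1+0.0050833)^−84) = €6,881.25.
Refinanced payment = 313,741.77 × 0.0046667 / (1 − (1+0.0046667)^−120) = €3,420.49.
Monthly savings = €6,881.25 − €3,420.49 = €3,460.76.
Break-even = €8,500.00 / €3,460.76 = 2.46 → 3 months.

3 months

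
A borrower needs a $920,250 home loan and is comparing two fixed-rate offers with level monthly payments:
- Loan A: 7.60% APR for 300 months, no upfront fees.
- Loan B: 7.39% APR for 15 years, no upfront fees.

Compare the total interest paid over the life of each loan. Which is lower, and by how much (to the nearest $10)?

Loan A: at 7.60% the monthly rate is 0.0063333, so the payment is 920,250 × 0.0063333 / (1 − 1.0063333^−300) = $6,860.54.
Total interest on Loan A = 300 × $6,860.54 − $920,250 = $1,137,912.00.
Loan B: at 7.39% the monthly rate is 0.0061583, so the payment is 920,250 × 0.0061583 / (1 − 1.0061583^−180) = $8,473.41.
Total interest on Loan B = 180 × $8,473.41 − $920,250 = $604,963.80.
Loan B is lower by $532,948.20.

Loan B by $532,950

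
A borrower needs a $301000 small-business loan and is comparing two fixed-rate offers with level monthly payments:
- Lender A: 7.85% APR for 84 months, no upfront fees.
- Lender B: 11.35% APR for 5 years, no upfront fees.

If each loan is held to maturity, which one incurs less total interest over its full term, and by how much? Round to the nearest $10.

Lender A: monthly rate = 7.85%/12 = 0.0065417; payment = 301,000 × 0.0065417 / (1 − (1+0.0065417)^−84) = $4,668.99.
Total interest on Lender A = 84 × $4,668.99 − $301,000 = $91,195.16.
Lender B: monthly rate = 11.35%/12 = 0.0094583; payment = 301,000 × 0.0094583 / (1 − (1+0.0094583)^−60) = $6,597.13.
Total interest on Lender B = 60 × $6,597.13 − $301,000 = $94,827.80.
Lender A is lower by $3,632.64.

Lender A by $3,630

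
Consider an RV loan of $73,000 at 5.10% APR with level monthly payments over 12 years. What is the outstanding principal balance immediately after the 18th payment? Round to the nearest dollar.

$66,120

With monthly rate i = 5.1%/12 = 0.0042500, the balance after k of n payments is P · [(1+i)^n − (1+i)^k] / [(1+i)^n − 1].
(1+0.0042500)^144 = 1.84172600 and (1+0.0042500)^18 = 1.07932721, so the balance is 73,000 × (1.84172600 − 1.07932721) / (1.84172600 − 1) = $66,120.22.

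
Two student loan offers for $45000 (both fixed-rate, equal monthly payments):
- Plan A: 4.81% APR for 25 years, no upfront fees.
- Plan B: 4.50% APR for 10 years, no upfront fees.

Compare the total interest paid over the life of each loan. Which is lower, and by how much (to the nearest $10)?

Plan A: at 4.81% the monthly rate is 0.0040083, so the payment is 45,000 × 0.0040083 / (1 − 1.0040083^−300) = $258.11.
Total interest on Plan A = 300 × $258.11 − $45,000 = $32,433.00.
Plan B: at 4.50% the monthly rate is 0.0037500, so the payment is 45,000 × 0.0037500 / (1 − 1.0037500^−120) = $466.37.
Total interest on Plan B = 120 × $466.37 − $45,000 = $10,964.40.
Plan B is lower by $21,468.60.

Plan B by $21,470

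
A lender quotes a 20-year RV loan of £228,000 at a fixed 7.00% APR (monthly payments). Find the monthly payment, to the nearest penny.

At 7.00% the monthly rate is 0.0058333, so the payment is 228,000 × 0.0058333 / (1 − 1.0058333^−240) = £1,767.68.

£1,767.68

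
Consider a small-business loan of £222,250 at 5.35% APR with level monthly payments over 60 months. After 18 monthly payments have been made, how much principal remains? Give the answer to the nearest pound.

With monthly rate i = 5.35%/12 = 0.0044583, the balance after k of n payments is P · [(1+i)^n − (1+i)^k] / [(1+i)^n − 1].
(1+0.0044583)^60 = 1.30591698 and (1+0.0044583)^18 = 1.08336468, so the balance is 222,250 × (1.30591698 − 1.08336468) / (1.30591698 − 1) = £161,685.21.

£161,685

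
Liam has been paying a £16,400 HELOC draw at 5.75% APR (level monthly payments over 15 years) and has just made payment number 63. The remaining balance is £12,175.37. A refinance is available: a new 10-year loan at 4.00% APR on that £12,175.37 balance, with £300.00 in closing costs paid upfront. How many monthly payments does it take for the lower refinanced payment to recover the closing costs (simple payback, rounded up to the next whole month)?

Current payment = 16,400 × 5.75%/12 / (1 − (1+0.0047917)^−180) = £136.19.
Refinanced payment = 12,175.37 × 0.0033333 / (1 − (1+0.0033333)^−120) = £123.27.
Monthly savings = £136.19 − £123.27 = £12.92.
Break-even = £300.00 / £12.92 = 23.22 → 24 months.

24 months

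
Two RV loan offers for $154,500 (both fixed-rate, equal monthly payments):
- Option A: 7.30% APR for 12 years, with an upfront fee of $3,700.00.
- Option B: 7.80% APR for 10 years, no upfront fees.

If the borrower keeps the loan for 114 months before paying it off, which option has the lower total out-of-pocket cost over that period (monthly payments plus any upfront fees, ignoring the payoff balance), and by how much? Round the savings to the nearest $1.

Option A: at 7.30% the monthly rate is 0.0060833, so the payment is 154,500 × 0.0060833 / (1 − 1.0060833^−144) = $1,613.66.
Option B: at 7.80% the monthly rate is 0.0065000, so the payment is 154,500 × 0.0065000 / (1 − 1.0065000^−120) = $1,858.22.
Over 114 months: Option A costs 114 × $1,613.66 + $3,700.00 = $187,657.24; Option B costs 114 × $1,858.22 = $211,837.08.
Option A is cheaper by $211,837.08 − $187,657.24 = $24,179.84.

Option A by $24,180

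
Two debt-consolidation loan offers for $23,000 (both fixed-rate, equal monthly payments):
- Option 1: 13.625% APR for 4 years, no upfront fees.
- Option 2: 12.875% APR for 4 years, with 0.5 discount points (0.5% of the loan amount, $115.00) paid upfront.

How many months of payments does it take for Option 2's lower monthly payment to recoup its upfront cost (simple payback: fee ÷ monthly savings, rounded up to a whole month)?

14 months

Option 1: monthly rate = 13.625%/12 = 0.0113542; payment = 23,000 × 0.0113542 / (1 − (1+0.0113542)^−48) = $624.19.
Option 2: at 12.875% the monthly rate is 0.0107292, so the payment is 23,000 × 0.0107292 / (1 − 1.0107292^−48) = $615.61.
Monthly savings = $624.19 − $615.61 = $8.58.
Break-even = $115.00 / $8.58 = 13.40 → 14 months.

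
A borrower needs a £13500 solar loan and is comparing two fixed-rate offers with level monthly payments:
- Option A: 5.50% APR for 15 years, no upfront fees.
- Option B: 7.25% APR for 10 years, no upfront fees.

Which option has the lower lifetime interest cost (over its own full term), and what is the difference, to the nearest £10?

Option B by £840

Option A: monthly rate = 5.5%/12 = 0.0045833; payment = 13,500 × 0.0045833 / (1 − (1+0.0045833)^−180) = £110.31.
Total interest on Option A = 180 × £110.31 − £13,500 = £6,355.80.
Option B: at 7.25% the monthly rate is 0.0060417, so the payment is 13,500 × 0.0060417 / (1 − 1.0060417^−120) = £158.49.
Total interest on Option B = 120 × £158.49 − £13,500 = £5,518.80.
Option B is lower by £837.00.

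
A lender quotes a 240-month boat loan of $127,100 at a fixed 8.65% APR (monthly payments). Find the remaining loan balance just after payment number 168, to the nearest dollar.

$62,462

With monthly rate i = 8.65%/12 = 0.0072083, the balance after k of n payments is P · [(1+i)^n − (1+i)^k] / [(1+i)^n − 1].
(1+0.0072083)^240 = 5.60575974 and (1+0.0072083)^168 = 3.34229005, so the balance is 127,100 × (5.60575974 − 3.34229005) / (5.60575974 − 1) = $62,462.44.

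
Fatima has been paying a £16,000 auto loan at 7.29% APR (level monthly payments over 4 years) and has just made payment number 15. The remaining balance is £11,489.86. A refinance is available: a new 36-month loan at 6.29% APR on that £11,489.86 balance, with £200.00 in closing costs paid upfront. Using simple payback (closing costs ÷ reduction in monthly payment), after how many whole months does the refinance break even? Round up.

6 months

Current payment = 16,000 × 7.29%/12 / (1 − (1+0.0060750)^−48) = £385.30.
Refinanced payment = 11,489.86 × 0.0052417 / (1 − (1+0.0052417)^−36) = £351.06.
Monthly savings = £385.30 − £351.06 = £34.24.
Break-even = £200.00 / £34.24 = 5.84 → 6 months.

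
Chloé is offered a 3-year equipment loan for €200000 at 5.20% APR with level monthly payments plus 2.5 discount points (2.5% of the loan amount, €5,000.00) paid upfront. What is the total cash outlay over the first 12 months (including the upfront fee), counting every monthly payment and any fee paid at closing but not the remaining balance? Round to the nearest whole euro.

At 5.20% the monthly rate is 0.0043333, so the payment is 200,000 × 0.0043333 / (1 − 1.0043333^−36) = €6,012.16.
Total outlay = 12 × €6,012.16 + €5,000.00 = €77,145.92.

€77,146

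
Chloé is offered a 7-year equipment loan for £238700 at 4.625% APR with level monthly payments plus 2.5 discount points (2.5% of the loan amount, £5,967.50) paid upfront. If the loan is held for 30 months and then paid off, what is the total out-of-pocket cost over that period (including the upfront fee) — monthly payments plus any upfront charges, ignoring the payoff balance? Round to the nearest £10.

Monthly rate = 4.625%/12 = 0.0038542; payment = 238,700 × 0.0038542 / (1 − (1+0.0038542)^−84) = £3,331.86.
Total outlay = 30 × £3,331.86 + £5,967.50 = £105,923.30.

£105,920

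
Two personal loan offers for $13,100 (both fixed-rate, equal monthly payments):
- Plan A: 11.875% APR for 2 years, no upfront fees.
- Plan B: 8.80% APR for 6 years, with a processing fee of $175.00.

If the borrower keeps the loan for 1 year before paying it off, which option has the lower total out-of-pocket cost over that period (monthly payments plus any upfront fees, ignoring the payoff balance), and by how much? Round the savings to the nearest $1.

Plan B by $4,398

Plan A: monthly rate = 11.875%/12 = 0.0098958; payment = 13,100 × 0.0098958 / (1 − (1+0.0098958)^−24) = $615.90.
Plan B: monthly rate = 8.8%/12 = 0.0073333; payment = 13,100 × 0.0073333 / (1 − (1+0.0073333)^−72) = $234.84.
Over 12 months: Plan A costs 12 × $615.90 = $7,390.80; Plan B costs 12 × $234.84 + $175.00 = $2,993.08.
Plan B is cheaper by $7,390.80 − $2,993.08 = $4,397.72.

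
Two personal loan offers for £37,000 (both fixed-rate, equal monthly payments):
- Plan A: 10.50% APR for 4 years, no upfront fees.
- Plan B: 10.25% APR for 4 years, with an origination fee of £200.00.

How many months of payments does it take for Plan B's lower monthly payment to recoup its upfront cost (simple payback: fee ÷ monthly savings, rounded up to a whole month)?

Plan A: at 10.50% the monthly rate is 0.0087500, so the payment is 37,000 × 0.0087500 / (1 − 1.0087500^−48) = £947.33.
Plan B: at 10.25% the monthly rate is 0.0085417, so the payment is 37,000 × 0.0085417 / (1 − 1.0085417^−48) = £942.86.
Monthly savings = £947.33 − £942.86 = £4.47.
Break-even = £200.00 / £4.47 = 44.74 → 45 months.

45 months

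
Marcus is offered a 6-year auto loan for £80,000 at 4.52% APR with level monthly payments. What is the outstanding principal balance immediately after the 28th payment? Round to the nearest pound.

With monthly rate i = 4.52%/12 = 0.0037667, the balance after k of n payments is P · [(1+i)^n − (1+i)^k] / [(1+i)^n − 1].
(1+0.0037667)^72 = 1.31086932 and (1+0.0037667)^28 = 1.11100892, so the balance is 80,000 × (1.31086932 − 1.11100892) / (1.31086932 − 1) = £51,432.65.

£51,433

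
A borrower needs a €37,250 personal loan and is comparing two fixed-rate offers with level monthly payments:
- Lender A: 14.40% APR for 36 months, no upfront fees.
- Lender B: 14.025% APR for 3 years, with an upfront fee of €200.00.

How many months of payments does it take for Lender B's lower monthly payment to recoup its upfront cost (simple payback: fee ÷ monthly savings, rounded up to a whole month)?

Lender A: monthly rate = 14.4%/12 = 0.0120000; payment = 37,250 × 0.0120000 / (1 − (1+0.0120000)^−36) = €1,280.37.
Lender B: monthly rate = 14.025%/12 = 0.0116875; payment = 37,250 × 0.0116875 / (1 − (1+0.0116875)^−36) = €1,273.57.
Monthly savings = €1,280.37 − €1,273.57 = €6.80.
Break-even = €200.00 / €6.80 = 29.41 → 30 months.

30 months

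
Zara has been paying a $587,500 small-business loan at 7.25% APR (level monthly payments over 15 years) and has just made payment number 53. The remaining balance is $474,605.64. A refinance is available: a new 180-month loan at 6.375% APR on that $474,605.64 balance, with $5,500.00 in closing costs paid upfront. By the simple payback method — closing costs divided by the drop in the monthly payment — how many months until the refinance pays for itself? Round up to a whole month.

5 months

Current payment = 587,500 × 7.25%/12 / (1 − (1+0.0060417)^−180) = $5,363.07.
Refinanced payment = 474,605.64 × 0.0053125 / (1 − (1+0.0053125)^−180) = $4,101.78.
Monthly savings = $5,363.07 − $4,101.78 = $1,261.29.
Break-even = $5,500.00 / $1,261.29 = 4.36 → 5 months.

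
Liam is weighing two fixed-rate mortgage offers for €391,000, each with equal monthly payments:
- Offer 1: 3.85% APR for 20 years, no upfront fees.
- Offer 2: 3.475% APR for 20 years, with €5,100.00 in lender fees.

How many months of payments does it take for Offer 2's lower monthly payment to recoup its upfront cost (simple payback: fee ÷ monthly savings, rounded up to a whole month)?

68 months

Offer 1: monthly rate = 3.85%/12 = 0.0032083; payment = 391,000 × 0.0032083 / (1 − (1+0.0032083)^−240) = €2,338.59.
Offer 2: at 3.475% the monthly rate is 0.0028958, so the payment is 391,000 × 0.0028958 / (1 − 1.0028958^−240) = €2,262.62.
Monthly savings = €2,338.59 − €2,262.62 = €75.97.
Break-even = €5,100.00 / €75.97 = 67.13 → 68 months.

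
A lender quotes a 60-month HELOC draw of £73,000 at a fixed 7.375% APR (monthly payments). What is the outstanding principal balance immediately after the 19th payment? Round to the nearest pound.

£52,715

With monthly rate i = 7.375%/12 = 0.0061458, the balance after k of n payments is P · [(1+i)^n − (1+i)^k] / [(1+i)^n − 1].
(1+0.0061458)^60 = 1.44429525 and (1+0.0061458)^19 = 1.12346029, so the balance is 73,000 × (1.44429525 − 1.12346029) / (1.44429525 − 1) = £52,714.84.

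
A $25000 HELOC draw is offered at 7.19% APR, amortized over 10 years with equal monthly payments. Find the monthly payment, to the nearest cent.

$292.73

At 7.19% the monthly rate is 0.0059917, so the payment is 25,000 × 0.0059917 / (1 − 1.0059917^−120) = $292.73.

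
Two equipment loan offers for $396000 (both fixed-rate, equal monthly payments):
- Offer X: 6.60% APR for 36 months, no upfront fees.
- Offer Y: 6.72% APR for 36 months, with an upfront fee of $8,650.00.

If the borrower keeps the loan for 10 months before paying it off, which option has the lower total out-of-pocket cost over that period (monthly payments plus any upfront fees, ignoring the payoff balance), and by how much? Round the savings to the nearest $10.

Offer X: at 6.60% the monthly rate is 0.0055000, so the payment is 396,000 × 0.0055000 / (1 − 1.0055000^−36) = $12,155.04.
Offer Y: at 6.72% the monthly rate is 0.0056000, so the payment is 396,000 × 0.0056000 / (1 − 1.0056000^−36) = $12,176.70.
Over 10 months: Offer X costs 10 × $12,155.04 = $121,550.40; Offer Y costs 10 × $12,176.70 + $8,650.00 = $130,417.00.
Offer X is cheaper by $130,417.00 − $121,550.40 = $8,866.60.

Offer X by $8,870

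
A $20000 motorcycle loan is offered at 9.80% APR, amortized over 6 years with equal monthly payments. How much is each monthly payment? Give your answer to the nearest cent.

At 9.80% the monthly rate is 0.0081667, so the payment is 20,000 × 0.0081667 / (1 − 1.0081667^−72) = $368.50.

$368.50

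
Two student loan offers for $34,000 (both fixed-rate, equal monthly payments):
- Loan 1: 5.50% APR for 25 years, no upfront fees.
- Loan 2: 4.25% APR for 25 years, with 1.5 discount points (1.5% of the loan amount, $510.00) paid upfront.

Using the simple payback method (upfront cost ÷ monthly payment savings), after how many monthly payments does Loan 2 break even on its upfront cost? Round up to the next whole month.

Loan 1: at 5.50% the monthly rate is 0.0045833, so the payment is 34,000 × 0.0045833 / (1 − 1.0045833^−300) = $208.79.
Loan 2: monthly rate = 4.25%/12 = 0.0035417; payment = 34,000 × 0.0035417 / (1 − (1+0.0035417)^−300) = $184.19.
Monthly savings = $208.79 − $184.19 = $24.60.
Break-even = $510.00 / $24.60 = 20.73 → 21 months.

21 months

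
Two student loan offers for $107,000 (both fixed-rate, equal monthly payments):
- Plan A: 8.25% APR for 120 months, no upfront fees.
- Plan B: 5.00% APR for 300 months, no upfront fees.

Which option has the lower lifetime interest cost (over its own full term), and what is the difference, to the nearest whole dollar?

Plan A by $30,167

Plan A: at 8.25% the monthly rate is 0.0068750, so the payment is 107,000 × 0.0068750 / (1 − 1.0068750^−120) = $1,312.38.
Total interest on Plan A = 120 × $1,312.38 − $107,000 = $50,485.60.
Plan B: monthly rate = 5%/12 = 0.0041667; payment = 107,000 × 0.0041667 / (1 − (1+0.0041667)^−300) = $625.51.
Total interest on Plan B = 300 × $625.51 − $107,000 = $80,653.00.
Plan A is lower by $30,167.40.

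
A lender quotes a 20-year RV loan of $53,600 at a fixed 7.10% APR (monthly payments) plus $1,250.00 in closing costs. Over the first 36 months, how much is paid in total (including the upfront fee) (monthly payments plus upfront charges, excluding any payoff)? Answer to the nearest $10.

$16,330

At 7.10% the monthly rate is 0.0059167, so the payment is 53,600 × 0.0059167 / (1 − 1.0059167^−240) = $418.78.
Total outlay = 36 × $418.78 + $1,250.00 = $16,326.08.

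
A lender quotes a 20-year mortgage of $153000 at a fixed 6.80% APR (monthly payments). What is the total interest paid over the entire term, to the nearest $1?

$127,298

Monthly rate = 6.8%/12 = 0.0056667; payment = 153,000 × 0.0056667 / (1 − (1+0.0056667)^−240) = $1,167.91.
Total paid = 240 × $1,167.91 = $280,298.40; interest = $280,298.40 − $153,000 = $127,298.40.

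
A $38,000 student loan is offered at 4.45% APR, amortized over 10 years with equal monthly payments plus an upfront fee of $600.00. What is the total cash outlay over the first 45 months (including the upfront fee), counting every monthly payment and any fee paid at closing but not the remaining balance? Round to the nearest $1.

$18,281

Monthly rate = 4.45%/12 = 0.0037083; payment = 38,000 × 0.0037083 / (1 − (1+0.0037083)^−120) = $392.91.
Total outlay = 45 × $392.91 + $600.00 = $18,280.95.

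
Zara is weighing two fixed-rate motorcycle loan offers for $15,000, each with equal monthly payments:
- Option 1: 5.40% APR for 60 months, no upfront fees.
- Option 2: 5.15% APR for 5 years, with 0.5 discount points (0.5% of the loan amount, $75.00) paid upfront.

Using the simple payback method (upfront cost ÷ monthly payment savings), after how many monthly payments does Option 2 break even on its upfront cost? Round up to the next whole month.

Option 1: monthly rate = 5.4%/12 = 0.0045000; payment = 15,000 × 0.0045000 / (1 − (1+0.0045000)^−60) = $285.83.
Option 2: at 5.15% the monthly rate is 0.0042917, so the payment is 15,000 × 0.0042917 / (1 − 1.0042917^−60) = $284.10.
Monthly savings = $285.83 − $284.10 = $1.73.
Break-even = $75.00 / $1.73 = 43.35 → 44 months.

44 months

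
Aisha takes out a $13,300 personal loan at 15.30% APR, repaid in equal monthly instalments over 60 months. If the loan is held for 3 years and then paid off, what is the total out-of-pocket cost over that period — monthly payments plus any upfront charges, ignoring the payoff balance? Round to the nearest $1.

Monthly rate = 15.3%/12 = 0.0127500; payment = 13,300 × 0.0127500 / (1 − (1+0.0127500)^−60) = $318.50.
Total outlay = 36 × $318.50 = $11,466.00.

$11,466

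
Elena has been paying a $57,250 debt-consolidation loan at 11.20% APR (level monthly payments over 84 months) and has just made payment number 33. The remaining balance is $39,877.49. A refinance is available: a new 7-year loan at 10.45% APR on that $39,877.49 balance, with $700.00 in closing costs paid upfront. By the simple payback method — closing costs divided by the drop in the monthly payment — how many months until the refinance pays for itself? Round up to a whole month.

3 months

Current payment = 57,250 × 11.2%/12 / (1 − (1+0.0093333)^−84) = $986.29.
Refinanced payment = 39,877.49 × 0.0087083 / (1 − (1+0.0087083)^−84) = $671.32.
Monthly savings = $986.29 − $671.32 = $314.97.
Break-even = $700.00 / $314.97 = 2.22 → 3 months.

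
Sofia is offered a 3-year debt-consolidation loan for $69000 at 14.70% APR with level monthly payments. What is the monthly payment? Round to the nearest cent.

At 14.70% the monthly rate is 0.0122500, so the payment is 69,000 × 0.0122500 / (1 − 1.0122500^−36) = $2,381.78.

$2,381.78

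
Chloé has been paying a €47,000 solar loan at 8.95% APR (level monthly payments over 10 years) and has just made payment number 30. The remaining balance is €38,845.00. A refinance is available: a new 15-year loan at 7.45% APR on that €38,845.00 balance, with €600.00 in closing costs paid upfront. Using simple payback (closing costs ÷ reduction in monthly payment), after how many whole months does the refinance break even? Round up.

3 months

Current payment = 47,000 × 8.95%/12 / (1 − (1+0.0074583)^−120) = €594.11.
Refinanced payment = 38,845.00 × 0.0062083 / (1 − (1+0.0062083)^−180) = €359.00.
Monthly savings = €594.11 − €359.00 = €235.11.
Break-even = €600.00 / €235.11 = 2.55 → 3 months.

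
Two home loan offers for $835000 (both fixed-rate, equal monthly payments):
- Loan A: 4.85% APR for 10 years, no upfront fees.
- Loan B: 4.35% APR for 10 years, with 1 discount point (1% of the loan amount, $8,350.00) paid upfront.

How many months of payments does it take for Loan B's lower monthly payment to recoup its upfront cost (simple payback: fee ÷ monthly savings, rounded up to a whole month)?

Loan A: monthly rate = 4.85%/12 = 0.0040417; payment = 835,000 × 0.0040417 / (1 − (1+0.0040417)^−120) = $8,795.38.
Loan B: monthly rate = 4.35%/12 = 0.0036250; payment = 835,000 × 0.0036250 / (1 − (1+0.0036250)^−120) = $8,593.56.
Monthly savings = $8,795.38 − $8,593.56 = $201.82.
Break-even = $8,350.00 / $201.82 = 41.37 → 42 months.

42 months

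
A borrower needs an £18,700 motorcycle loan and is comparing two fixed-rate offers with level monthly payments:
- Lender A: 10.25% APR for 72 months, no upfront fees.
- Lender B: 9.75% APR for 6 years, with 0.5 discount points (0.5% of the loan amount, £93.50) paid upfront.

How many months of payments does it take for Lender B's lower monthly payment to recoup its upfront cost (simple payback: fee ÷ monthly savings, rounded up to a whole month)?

20 months

Lender A: monthly rate = 10.25%/12 = 0.0085417; payment = 18,700 × 0.0085417 / (1 − (1+0.0085417)^−72) = £348.80.
Lender B: at 9.75% the monthly rate is 0.0081250, so the payment is 18,700 × 0.0081250 / (1 − 1.0081250^−72) = £344.08.
Monthly savings = £348.80 − £344.08 = £4.72.
Break-even = £93.50 / £4.72 = 19.81 → 20 months.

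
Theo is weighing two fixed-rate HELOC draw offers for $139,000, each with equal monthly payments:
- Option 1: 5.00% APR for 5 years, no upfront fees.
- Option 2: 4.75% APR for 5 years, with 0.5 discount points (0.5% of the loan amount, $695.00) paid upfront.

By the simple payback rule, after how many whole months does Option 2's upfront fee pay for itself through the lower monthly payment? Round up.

44 months

Option 1: monthly rate = 5%/12 = 0.0041667; payment = 139,000 × 0.0041667 / (1 − (1+0.0041667)^−60) = $2,623.10.
Option 2: monthly rate = 4.75%/12 = 0.0039583; payment = 139,000 × 0.0039583 / (1 − (1+0.0039583)^−60) = $2,607.21.
Monthly savings = $2,623.10 − $2,607.21 = $15.89.
Break-even = $695.00 / $15.89 = 43.74 → 44 months.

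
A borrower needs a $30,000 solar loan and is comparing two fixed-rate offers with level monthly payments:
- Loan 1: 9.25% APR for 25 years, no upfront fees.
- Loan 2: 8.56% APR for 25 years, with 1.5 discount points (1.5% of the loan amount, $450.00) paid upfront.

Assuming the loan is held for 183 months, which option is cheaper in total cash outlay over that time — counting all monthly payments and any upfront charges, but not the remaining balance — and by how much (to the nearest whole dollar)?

Loan 2 by $2,136

Loan 1: at 9.25% the monthly rate is 0.0077083, so the payment is 30,000 × 0.0077083 / (1 − 1.0077083^−300) = $256.91.
Loan 2: monthly rate = 8.56%/12 = 0.0071333; payment = 30,000 × 0.0071333 / (1 − (1+0.0071333)^−300) = $242.78.
Over 183 months: Loan 1 costs 183 × $256.91 = $47,014.53; Loan 2 costs 183 × $242.78 + $450.00 = $44,878.74.
Loan 2 is cheaper by $47,014.53 − $44,878.74 = $2,135.79.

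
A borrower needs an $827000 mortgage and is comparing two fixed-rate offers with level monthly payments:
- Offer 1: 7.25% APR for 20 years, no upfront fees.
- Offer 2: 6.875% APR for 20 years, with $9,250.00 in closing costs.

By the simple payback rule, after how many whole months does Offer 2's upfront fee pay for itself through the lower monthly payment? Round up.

Offer 1: monthly rate = 7.25%/12 = 0.0060417; payment = 827,000 × 0.0060417 / (1 − (1+0.0060417)^−240) = $6,536.41.
Offer 2: at 6.875% the monthly rate is 0.0057292, so the payment is 827,000 × 0.0057292 / (1 − 1.0057292^−240) = $6,349.82.
Monthly savings = $6,536.41 − $6,349.82 = $186.59.
Break-even = $9,250.00 / $186.59 = 49.57 → 50 months.

50 months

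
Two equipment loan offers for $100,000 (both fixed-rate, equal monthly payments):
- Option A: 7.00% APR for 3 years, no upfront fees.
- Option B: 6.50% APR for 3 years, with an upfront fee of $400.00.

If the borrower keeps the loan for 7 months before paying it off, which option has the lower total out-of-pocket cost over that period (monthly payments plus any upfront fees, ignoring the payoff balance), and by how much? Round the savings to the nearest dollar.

Option A by $240

Option A: monthly rate = 7%/12 = 0.0058333; payment = 100,000 × 0.0058333 / (1 − (1+0.0058333)^−36) = $3,087.71.
Option B: monthly rate = 6.5%/12 = 0.0054167; payment = 100,000 × 0.0054167 / (1 − (1+0.0054167)^−36) = $3,064.90.
Over 7 months: Option A costs 7 × $3,087.71 = $21,613.97; Option B costs 7 × $3,064.90 + $400.00 = $21,854.30.
Option A is cheaper by $21,854.30 − $21,613.97 = $240.33.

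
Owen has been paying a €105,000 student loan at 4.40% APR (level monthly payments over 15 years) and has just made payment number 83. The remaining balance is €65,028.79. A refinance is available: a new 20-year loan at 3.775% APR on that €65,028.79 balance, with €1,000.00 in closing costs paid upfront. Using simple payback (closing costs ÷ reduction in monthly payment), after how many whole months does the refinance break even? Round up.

3 months

Current payment = 105,000 × 4.4%/12 / (1 − (1+0.0036667)^−180) = €797.89.
Refinanced payment = 65,028.79 × 0.0031458 / (1 − (1+0.0031458)^−240) = €386.39.
Monthly savings = €797.89 − €386.39 = €411.50.
Break-even = €1,000.00 / €411.50 = 2.43 → 3 months.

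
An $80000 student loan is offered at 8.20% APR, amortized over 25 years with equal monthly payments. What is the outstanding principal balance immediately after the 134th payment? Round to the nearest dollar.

With monthly rate i = 8.2%/12 = 0.0068333, the balance after k of n payments is P · [(1+i)^n − (1+i)^k] / [(1+i)^n − 1].
(1+0.0068333)^300 = 7.71392840 and (1+0.0068333)^134 = 2.49067141, so the balance is 80,000 × (7.71392840 − 2.49067141) / (7.71392840 − 1) = $62,237.86.

$62,238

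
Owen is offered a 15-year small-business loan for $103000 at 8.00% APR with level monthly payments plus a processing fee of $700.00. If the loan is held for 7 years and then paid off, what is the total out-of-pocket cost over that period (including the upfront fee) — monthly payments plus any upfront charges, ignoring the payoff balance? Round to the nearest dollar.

$83,383

Monthly rate = 8%/12 = 0.0066667; payment = 103,000 × 0.0066667 / (1 − (1+0.0066667)^−180) = $984.32.
Total outlay = 84 × $984.32 + $700.00 = $83,382.88.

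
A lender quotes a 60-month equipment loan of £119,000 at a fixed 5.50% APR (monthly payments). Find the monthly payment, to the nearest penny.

At 5.50% the monthly rate is 0.0045833, so the payment is 119,000 × 0.0045833 / (1 − 1.0045833^−60) = £2,273.04.

£2,273.04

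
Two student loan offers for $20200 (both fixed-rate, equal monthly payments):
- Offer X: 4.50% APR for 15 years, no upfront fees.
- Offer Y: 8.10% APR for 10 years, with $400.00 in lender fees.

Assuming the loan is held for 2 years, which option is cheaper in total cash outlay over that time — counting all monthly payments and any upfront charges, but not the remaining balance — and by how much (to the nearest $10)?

Offer X by $2,600

Offer X: monthly rate = 4.5%/12 = 0.0037500; payment = 20,200 × 0.0037500 / (1 − (1+0.0037500)^−180) = $154.53.
Offer Y: monthly rate = 8.1%/12 = 0.0067500; payment = 20,200 × 0.0067500 / (1 − (1+0.0067500)^−120) = $246.15.
Over 24 months: Offer X costs 24 × $154.53 = $3,708.72; Offer Y costs 24 × $246.15 + $400.00 = $6,307.60.
Offer X is cheaper by $6,307.60 − $3,708.72 = $2,598.88.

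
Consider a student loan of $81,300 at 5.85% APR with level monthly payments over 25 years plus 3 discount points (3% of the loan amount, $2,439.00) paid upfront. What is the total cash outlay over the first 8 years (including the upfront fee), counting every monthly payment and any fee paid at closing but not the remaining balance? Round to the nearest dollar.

At 5.85% the monthly rate is 0.0048750, so the payment is 81,300 × 0.0048750 / (1 − 1.0048750^−300) = $516.39.
Total outlay = 96 × $516.39 + $2,439.00 = $52,012.44.

$52,012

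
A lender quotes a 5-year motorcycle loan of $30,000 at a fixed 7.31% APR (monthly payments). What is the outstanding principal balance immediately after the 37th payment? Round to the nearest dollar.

With monthly rate i = 7.31%/12 = 0.0060917, the balance after k of n payments is P · [(1+i)^n − (1+i)^k] / [(1+i)^n − 1].
(1+0.0060917)^60 = 1.43963736 and (1+0.0060917)^37 = 1.25195701, so the balance is 30,000 × (1.43963736 − 1.25195701) / (1.43963736 − 1) = $12,806.94.

$12,807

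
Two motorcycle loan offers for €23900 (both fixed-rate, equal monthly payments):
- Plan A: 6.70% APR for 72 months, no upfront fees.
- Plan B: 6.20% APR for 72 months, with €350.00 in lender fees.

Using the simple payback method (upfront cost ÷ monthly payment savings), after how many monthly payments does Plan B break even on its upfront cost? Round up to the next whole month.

Plan A: at 6.70% the monthly rate is 0.0055833, so the payment is 23,900 × 0.0055833 / (1 − 1.0055833^−72) = €404.04.
Plan B: at 6.20% the monthly rate is 0.0051667, so the payment is 23,900 × 0.0051667 / (1 − 1.0051667^−72) = €398.35.
Monthly savings = €404.04 − €398.35 = €5.69.
Break-even = €350.00 / €5.69 = 61.51 → 62 months.

62 months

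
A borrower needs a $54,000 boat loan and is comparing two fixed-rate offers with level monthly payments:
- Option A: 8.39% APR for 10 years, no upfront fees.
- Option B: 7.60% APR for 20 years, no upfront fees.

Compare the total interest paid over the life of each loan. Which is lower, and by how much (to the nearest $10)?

Option A: monthly rate = 8.39%/12 = 0.0069917; payment = 54,000 × 0.0069917 / (1 − (1+0.0069917)^−120) = $666.35.
Total interest on Option A = 120 × $666.35 − $54,000 = $25,962.00.
Option B: at 7.60% the monthly rate is 0.0063333, so the payment is 54,000 × 0.0063333 / (1 − 1.0063333^−240) = $438.33.
Total interest on Option B = 240 × $438.33 − $54,000 = $51,199.20.
Option A is lower by $25,237.20.

Option A by $25,240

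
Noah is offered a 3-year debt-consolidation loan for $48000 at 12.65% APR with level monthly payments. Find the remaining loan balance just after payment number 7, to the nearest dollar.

$40,029

With monthly rate i = 12.65%/12 = 0.0105417, the balance after k of n payments is P · [(1+i)^n − (1+i)^k] / [(1+i)^n − 1].
(1+0.0105417)^36 = 1.45865338 and (1+0.0105417)^7 = 1.07616676, so the balance is 48,000 × (1.45865338 − 1.07616676) / (1.45865338 − 1) = $40,028.83.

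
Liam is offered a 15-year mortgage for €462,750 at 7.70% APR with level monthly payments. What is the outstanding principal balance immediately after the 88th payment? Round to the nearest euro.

With monthly rate i = 7.7%/12 = 0.0064167, the balance after k of n payments is P · [(1+i)^n − (1+i)^k] / [(1+i)^n − 1].
(1+0.0064167)^180 = 3.16233333 and (1+0.0064167)^88 = 1.75569140, so the balance is 462,750 × (3.16233333 − 1.75569140) / (3.16233333 − 1) = €301,028.31.

€301,028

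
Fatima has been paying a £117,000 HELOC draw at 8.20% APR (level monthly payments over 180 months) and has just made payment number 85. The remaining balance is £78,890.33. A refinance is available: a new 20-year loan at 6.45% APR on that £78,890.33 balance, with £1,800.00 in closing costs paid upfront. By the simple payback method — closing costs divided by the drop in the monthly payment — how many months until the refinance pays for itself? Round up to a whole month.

Current payment = 117,000 × 8.2%/12 / (1 − (1+0.0068333)^−180) = £1,131.66.
Refinanced payment = 78,890.33 × 0.0053750 / (1 − (1+0.0053750)^−240) = £585.87.
Monthly savings = £1,131.66 − £585.87 = £545.79.
Break-even = £1,800.00 / £545.79 = 3.30 → 4 months.

4 months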